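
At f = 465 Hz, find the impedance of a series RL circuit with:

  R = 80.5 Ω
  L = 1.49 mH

Step 1 — Angular frequency: ω = 2π·f = 2π·465 = 2922 rad/s.
Step 2 — Component impedances:
  R: Z = R = 80.5 Ω
  L: Z = jωL = j·2922·0.00149 = 0 + j4.353 Ω
Step 3 — Series combination: Z_total = R + L = 80.5 + j4.353 Ω = 80.62∠3.1° Ω.

Z = 80.5 + j4.353 Ω = 80.62∠3.1° Ω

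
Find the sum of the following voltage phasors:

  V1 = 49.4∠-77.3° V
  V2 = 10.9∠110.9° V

Step 1 — Convert each phasor to rectangular form:
  V1 = 49.4·(cos(-77.3°) + j·sin(-77.3°)) = 10.86 - j48.19 V
  V2 = 10.9·(cos(110.9°) + j·sin(110.9°)) = -3.888 + j10.18 V
Step 2 — Sum components: V_total = 6.972 - j38.01 V.
Step 3 — Convert to polar: |V_total| = 38.64 V, ∠V_total = -79.6°.

V_total = 38.64∠-79.6° V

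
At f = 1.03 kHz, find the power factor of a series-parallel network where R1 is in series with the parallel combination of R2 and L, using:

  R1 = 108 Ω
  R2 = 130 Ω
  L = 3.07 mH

Step 1 — Angular frequency: ω = 2π·f = 2π·1030 = 6472 rad/s.
Step 2 — Component impedances:
  R1: Z = R = 108 Ω
  R2: Z = R = 130 Ω
  L: Z = jωL = j·6472·0.00307 = 0 + j19.87 Ω
Step 3 — Parallel branch: R2 || L = 1/(1/R2 + 1/L) = 2.967 + j19.41 Ω.
Step 4 — Series with R1: Z_total = R1 + (R2 || L) = 111 + j19.41 Ω = 112.7∠9.9° Ω.
Step 5 — Power factor: PF = cos(φ) = Re(Z)/|Z| = 110.967/112.653 = 0.985.
Step 6 — Type: Im(Z) = 19.41 ⇒ lagging (phase φ = 9.9°).

PF = 0.985 (lagging, φ = 9.9°)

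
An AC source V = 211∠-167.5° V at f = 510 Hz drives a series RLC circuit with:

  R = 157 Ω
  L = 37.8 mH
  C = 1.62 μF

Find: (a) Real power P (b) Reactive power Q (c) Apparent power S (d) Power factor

Step 1 — Angular frequency: ω = 2π·f = 2π·510 = 3204 rad/s.
Step 2 — Component impedances:
  R: Z = R = 157 Ω
  L: Z = jωL = j·3204·0.0378 = 0 + j121.1 Ω
  C: Z = 1/(jωC) = -j/(ω·C) = 0 - j192.6 Ω
Step 3 — Series combination: Z_total = R + L + C = 157 - j71.51 Ω = 172.5∠-24.5° Ω.
Step 4 — Source phasor: V = 211∠-167.5° V = -206 - j45.67 V.
Step 5 — Current: I = V / Z = -0.9769 - j0.7358 A = 1.223∠-143.0° A.
Step 6 — Complex power: S = V·I* = 234.9 - j107 VA.
Step 7 — Real power: P = Re(S) = 234.9 W.
Step 8 — Reactive power: Q = Im(S) = -107 VAR.
Step 9 — Apparent power: |S| = 258.1 VA.
Step 10 — Power factor: PF = P/|S| = 0.9101 (leading).

(a) P = 234.9 W  (b) Q = -107 VAR  (c) S = 258.1 VA  (d) PF = 0.9101 (leading)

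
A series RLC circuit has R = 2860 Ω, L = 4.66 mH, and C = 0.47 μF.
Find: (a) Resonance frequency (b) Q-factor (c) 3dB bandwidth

Step 1 — Resonance condition Im(Z)=0 gives ω₀ = 1/√(LC).
Step 2 — ω₀ = 1/√(0.00466·4.7e-07) = 2.137e+04 rad/s.
Step 3 — f₀ = ω₀/(2π) = 3401 Hz.
Step 4 — Series Q: Q = ω₀L/R = 2.137e+04·0.00466/2860 = 0.03482.
Step 5 — 3dB bandwidth: Δω = ω₀/Q = 6.137e+05 rad/s; BW = Δω/(2π) = 9.768e+04 Hz.

(a) f₀ = 3401 Hz  (b) Q = 0.03482  (c) BW = 9.768e+04 Hz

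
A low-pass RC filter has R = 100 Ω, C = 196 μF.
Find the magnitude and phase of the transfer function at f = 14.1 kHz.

Step 1 — Angular frequency: ω = 2π·1.41e+04 = 8.859e+04 rad/s.
Step 2 — Transfer function: H(jω) = 1/(1 + jωRC).
Step 3 — Denominator: 1 + jωRC = 1 + j·8.859e+04·100·0.000196 = 1 + j1736.
Step 4 — H = 3.317e-07 - j0.0005759.
Step 5 — Magnitude: |H| = 0.0005759 (-64.8 dB); phase: φ = -90.0°.

|H| = 0.0005759 (-64.8 dB), φ = -90.0°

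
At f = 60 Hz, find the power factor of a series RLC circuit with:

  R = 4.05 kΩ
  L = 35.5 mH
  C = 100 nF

Step 1 — Angular frequency: ω = 2π·f = 2π·60 = 377 rad/s.
Step 2 — Component impedances:
  R: Z = R = 4050 Ω
  L: Z = jωL = j·377·0.0355 = 0 + j13.38 Ω
  C: Z = 1/(jωC) = -j/(ω·C) = 0 - j2.653e+04 Ω
Step 3 — Series combination: Z_total = R + L + C = 4050 - j2.651e+04 Ω = 2.682e+04∠-81.3° Ω.
Step 4 — Power factor: PF = cos(φ) = Re(Z)/|Z| = 4050/2.682e+04 = 0.151.
Step 5 — Type: Im(Z) = -2.651e+04 ⇒ leading (phase φ = -81.3°).

PF = 0.151 (leading, φ = -81.3°)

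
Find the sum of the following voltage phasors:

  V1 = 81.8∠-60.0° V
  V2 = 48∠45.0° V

Step 1 — Convert each phasor to rectangular form:
  V1 = 81.8·(cos(-60.0°) + j·sin(-60.0°)) = 40.9 - j70.84 V
  V2 = 48·(cos(45.0°) + j·sin(45.0°)) = 33.94 + j33.94 V
Step 2 — Sum components: V_total = 74.84 - j36.9 V.
Step 3 — Convert to polar: |V_total| = 83.44 V, ∠V_total = -26.2°.

V_total = 83.44∠-26.2° V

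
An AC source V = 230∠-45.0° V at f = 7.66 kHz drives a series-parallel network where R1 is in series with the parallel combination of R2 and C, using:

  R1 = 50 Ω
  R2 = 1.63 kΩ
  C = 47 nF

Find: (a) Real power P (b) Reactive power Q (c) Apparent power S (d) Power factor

Step 1 — Angular frequency: ω = 2π·f = 2π·7660 = 4.813e+04 rad/s.
Step 2 — Component impedances:
  R1: Z = R = 50 Ω
  R2: Z = R = 1630 Ω
  C: Z = 1/(jωC) = -j/(ω·C) = 0 - j442.1 Ω
Step 3 — Parallel branch: R2 || C = 1/(1/R2 + 1/C) = 111.7 - j411.8 Ω.
Step 4 — Series with R1: Z_total = R1 + (R2 || C) = 161.7 - j411.8 Ω = 442.4∠-68.6° Ω.
Step 5 — Source phasor: V = 230∠-45.0° V = 162.6 - j162.6 V.
Step 6 — Current: I = V / Z = 0.4766 + j0.2078 A = 0.5199∠23.6° A.
Step 7 — Complex power: S = V·I* = 43.7 - j111.3 VA.
Step 8 — Real power: P = Re(S) = 43.7 W.
Step 9 — Reactive power: Q = Im(S) = -111.3 VAR.
Step 10 — Apparent power: |S| = 119.6 VA.
Step 11 — Power factor: PF = P/|S| = 0.3655 (leading).

(a) P = 43.7 W  (b) Q = -111.3 VAR  (c) S = 119.6 VA  (d) PF = 0.3655 (leading)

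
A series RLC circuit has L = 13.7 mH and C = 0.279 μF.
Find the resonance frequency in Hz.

Step 1 — Resonance condition Im(Z)=0 gives ω₀ = 1/√(LC).
Step 2 — ω₀ = 1/√(0.0137·2.79e-07) = 1.617e+04 rad/s.
Step 3 — f₀ = ω₀/(2π) = 2574 Hz.

f₀ = 2574 Hz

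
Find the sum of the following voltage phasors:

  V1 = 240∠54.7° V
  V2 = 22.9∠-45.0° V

Step 1 — Convert each phasor to rectangular form:
  V1 = 240·(cos(54.7°) + j·sin(54.7°)) = 138.7 + j195.9 V
  V2 = 22.9·(cos(-45.0°) + j·sin(-45.0°)) = 16.19 - j16.19 V
Step 2 — Sum components: V_total = 154.9 + j179.7 V.
Step 3 — Convert to polar: |V_total| = 237.2 V, ∠V_total = 49.2°.

V_total = 237.2∠49.2° V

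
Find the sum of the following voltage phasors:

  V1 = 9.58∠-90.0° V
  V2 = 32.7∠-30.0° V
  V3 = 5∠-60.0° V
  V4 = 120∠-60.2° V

Step 1 — Convert each phasor to rectangular form:
  V1 = 9.58·(cos(-90.0°) + j·sin(-90.0°)) = 0 - j9.58 V
  V2 = 32.7·(cos(-30.0°) + j·sin(-30.0°)) = 28.32 - j16.35 V
  V3 = 5·(cos(-60.0°) + j·sin(-60.0°)) = 2.5 - j4.33 V
  V4 = 120·(cos(-60.2°) + j·sin(-60.2°)) = 59.64 - j104.1 V
Step 2 — Sum components: V_total = 90.46 - j134.4 V.
Step 3 — Convert to polar: |V_total| = 162 V, ∠V_total = -56.1°.

V_total = 162∠-56.1° V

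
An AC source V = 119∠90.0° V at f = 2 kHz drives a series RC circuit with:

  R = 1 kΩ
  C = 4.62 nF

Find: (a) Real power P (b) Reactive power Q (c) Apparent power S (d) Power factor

Step 1 — Angular frequency: ω = 2π·f = 2π·2000 = 1.257e+04 rad/s.
Step 2 — Component impedances:
  R: Z = R = 1000 Ω
  C: Z = 1/(jωC) = -j/(ω·C) = 0 - j1.722e+04 Ω
Step 3 — Series combination: Z_total = R + C = 1000 - j1.722e+04 Ω = 1.725e+04∠-86.7° Ω.
Step 4 — Source phasor: V = 119∠90.0° V = 0 + j119 V.
Step 5 — Current: I = V / Z = -0.006886 + j0.0003998 A = 0.006897∠176.7° A.
Step 6 — Complex power: S = V·I* = 0.04757 - j0.8194 VA.
Step 7 — Real power: P = Re(S) = 0.04757 W.
Step 8 — Reactive power: Q = Im(S) = -0.8194 VAR.
Step 9 — Apparent power: |S| = 0.8208 VA.
Step 10 — Power factor: PF = P/|S| = 0.05796 (leading).

(a) P = 0.04757 W  (b) Q = -0.8194 VAR  (c) S = 0.8208 VA  (d) PF = 0.05796 (leading)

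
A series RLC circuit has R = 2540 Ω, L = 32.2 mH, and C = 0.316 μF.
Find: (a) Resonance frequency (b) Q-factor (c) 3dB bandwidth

Step 1 — Resonance: ω₀ = 1/√(LC) = 1/√(0.0322·3.16e-07) = 9914 rad/s.
Step 2 — f₀ = ω₀/(2π) = 1578 Hz.
Step 3 — Series Q: Q = ω₀L/R = 9914·0.0322/2540 = 0.1257.
Step 4 — Bandwidth: Δω = ω₀/Q = 7.888e+04 rad/s; BW = Δω/(2π) = 1.255e+04 Hz.

(a) f₀ = 1578 Hz  (b) Q = 0.1257  (c) BW = 1.255e+04 Hz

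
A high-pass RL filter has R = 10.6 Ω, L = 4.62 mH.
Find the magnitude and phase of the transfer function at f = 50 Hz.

Step 1 — Angular frequency: ω = 2π·50 = 314.2 rad/s.
Step 2 — Transfer function: H(jω) = jωL/(R + jωL).
Step 3 — Numerator jωL = j·1.451; denominator R + jωL = 10.6 + j1.451.
Step 4 — H = 0.0184 + j0.1344.
Step 5 — Magnitude: |H| = 0.1357 (-17.4 dB); phase: φ = 82.2°.

|H| = 0.1357 (-17.4 dB), φ = 82.2°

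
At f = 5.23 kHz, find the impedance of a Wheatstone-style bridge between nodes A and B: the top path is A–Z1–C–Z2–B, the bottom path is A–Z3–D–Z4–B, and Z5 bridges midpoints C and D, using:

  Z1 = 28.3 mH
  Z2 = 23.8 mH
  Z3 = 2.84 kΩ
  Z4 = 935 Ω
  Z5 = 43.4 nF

Step 1 — Angular frequency: ω = 2π·f = 2π·5230 = 3.286e+04 rad/s.
Step 2 — Component impedances:
  Z1: Z = jωL = j·3.286e+04·0.0283 = 0 + j930 Ω
  Z2: Z = jωL = j·3.286e+04·0.0238 = 0 + j782.1 Ω
  Z3: Z = R = 2840 Ω
  Z4: Z = R = 935 Ω
  Z5: Z = 1/(jωC) = -j/(ω·C) = 0 - j701.2 Ω
Step 3 — Bridge requires nodal analysis (the Z5 bridge couples midpoints C and D, so the two paths cannot be reduced to a simple series/parallel combination). Setting node B to ground and injecting 1 A at node A, the 3-node admittance system at A, C, D solves to V_A = Z_AB = 761.7 + j1345 Ω = 1546∠60.5° Ω.

Z = 761.7 + j1345 Ω = 1546∠60.5° Ω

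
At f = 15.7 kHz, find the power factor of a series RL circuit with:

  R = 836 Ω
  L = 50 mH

Step 1 — Angular frequency: ω = 2π·f = 2π·1.57e+04 = 9.865e+04 rad/s.
Step 2 — Component impedances:
  R: Z = R = 836 Ω
  L: Z = jωL = j·9.865e+04·0.05 = 0 + j4932 Ω
Step 3 — Series combination: Z_total = R + L = 836 + j4932 Ω = 5003∠80.4° Ω.
Step 4 — Power factor: PF = cos(φ) = Re(Z)/|Z| = 836/5003 = 0.1671.
Step 5 — Type: Im(Z) = 4932 ⇒ lagging (phase φ = 80.4°).

PF = 0.1671 (lagging, φ = 80.4°)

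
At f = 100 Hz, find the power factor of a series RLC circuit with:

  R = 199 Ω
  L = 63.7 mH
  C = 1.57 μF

Step 1 — Angular frequency: ω = 2π·f = 2π·100 = 628.3 rad/s.
Step 2 — Component impedances:
  R: Z = R = 199 Ω
  L: Z = jωL = j·628.3·0.0637 = 0 + j40.02 Ω
  C: Z = 1/(jωC) = -j/(ω·C) = 0 - j1014 Ω
Step 3 — Series combination: Z_total = R + L + C = 199 - j973.7 Ω = 993.8∠-78.4° Ω.
Step 4 — Power factor: PF = cos(φ) = Re(Z)/|Z| = 199/993.8 = 0.2002.
Step 5 — Type: Im(Z) = -973.7 ⇒ leading (phase φ = -78.4°).

PF = 0.2002 (leading, φ = -78.4°)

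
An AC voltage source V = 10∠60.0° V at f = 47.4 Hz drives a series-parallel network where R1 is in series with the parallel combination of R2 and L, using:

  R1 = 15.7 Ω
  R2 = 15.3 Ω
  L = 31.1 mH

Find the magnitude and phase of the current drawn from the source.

Step 1 — Angular frequency: ω = 2π·f = 2π·47.4 = 297.8 rad/s.
Step 2 — Component impedances:
  R1: Z = R = 15.7 Ω
  R2: Z = R = 15.3 Ω
  L: Z = jωL = j·297.8·0.0311 = 0 + j9.262 Ω
Step 3 — Parallel branch: R2 || L = 1/(1/R2 + 1/L) = 4.103 + j6.778 Ω.
Step 4 — Series with R1: Z_total = R1 + (R2 || L) = 19.8 + j6.778 Ω = 20.93∠18.9° Ω.
Step 5 — Source phasor: V = 10∠60.0° V = 5 + j8.66 V.
Step 6 — Ohm's law: I = V / Z_total = (5 + j8.66) / (19.8 + j6.778) = 0.36 + j0.3141 A.
Step 7 — Convert to polar: |I| = 0.4778 A, ∠I = 41.1°.

I = 0.4778∠41.1° A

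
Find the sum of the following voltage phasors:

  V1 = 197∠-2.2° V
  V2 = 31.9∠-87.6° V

Step 1 — Convert each phasor to rectangular form:
  V1 = 197·(cos(-2.2°) + j·sin(-2.2°)) = 196.9 - j7.562 V
  V2 = 31.9·(cos(-87.6°) + j·sin(-87.6°)) = 1.336 - j31.87 V
Step 2 — Sum components: V_total = 198.2 - j39.43 V.
Step 3 — Convert to polar: |V_total| = 202.1 V, ∠V_total = -11.3°.

V_total = 202.1∠-11.3° V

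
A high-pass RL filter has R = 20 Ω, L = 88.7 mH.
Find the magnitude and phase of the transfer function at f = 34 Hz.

Step 1 — Angular frequency: ω = 2π·34 = 213.6 rad/s.
Step 2 — Transfer function: H(jω) = jωL/(R + jωL).
Step 3 — Numerator jωL = j·18.95; denominator R + jωL = 20 + j18.95.
Step 4 — H = 0.473 + j0.4993.
Step 5 — Magnitude: |H| = 0.6878 (-3.3 dB); phase: φ = 46.5°.

|H| = 0.6878 (-3.3 dB), φ = 46.5°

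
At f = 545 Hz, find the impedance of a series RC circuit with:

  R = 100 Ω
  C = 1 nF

Step 1 — Angular frequency: ω = 2π·f = 2π·545 = 3424 rad/s.
Step 2 — Component impedances:
  R: Z = R = 100 Ω
  C: Z = 1/(jωC) = -j/(ω·C) = 0 - j2.92e+05 Ω
Step 3 — Series combination: Z_total = R + C = 100 - j2.92e+05 Ω = 2.92e+05∠-90.0° Ω.

Z = 100 - j2.92e+05 Ω = 2.92e+05∠-90.0° Ω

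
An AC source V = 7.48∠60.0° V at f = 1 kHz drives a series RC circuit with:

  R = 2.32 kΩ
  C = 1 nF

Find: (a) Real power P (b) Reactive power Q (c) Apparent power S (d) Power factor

Step 1 — Angular frequency: ω = 2π·f = 2π·1000 = 6283 rad/s.
Step 2 — Component impedances:
  R: Z = R = 2320 Ω
  C: Z = 1/(jωC) = -j/(ω·C) = 0 - j1.592e+05 Ω
Step 3 — Series combination: Z_total = R + C = 2320 - j1.592e+05 Ω = 1.592e+05∠-89.2° Ω.
Step 4 — Source phasor: V = 7.48∠60.0° V = 3.74 + j6.478 V.
Step 5 — Current: I = V / Z = -4.035e-05 + j2.409e-05 A = 4.699e-05∠149.2° A.
Step 6 — Complex power: S = V·I* = 5.123e-06 - j0.0003515 VA.
Step 7 — Real power: P = Re(S) = 5.123e-06 W.
Step 8 — Reactive power: Q = Im(S) = -0.0003515 VAR.
Step 9 — Apparent power: |S| = 0.0003515 VA.
Step 10 — Power factor: PF = P/|S| = 0.01458 (leading).

(a) P = 5.123e-06 W  (b) Q = -0.0003515 VAR  (c) S = 0.0003515 VA  (d) PF = 0.01458 (leading)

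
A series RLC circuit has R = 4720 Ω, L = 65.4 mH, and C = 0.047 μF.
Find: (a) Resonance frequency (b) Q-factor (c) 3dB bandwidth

Step 1 — Resonance condition Im(Z)=0 gives ω₀ = 1/√(LC).
Step 2 — ω₀ = 1/√(0.0654·4.7e-08) = 1.804e+04 rad/s.
Step 3 — f₀ = ω₀/(2π) = 2871 Hz.
Step 4 — Series Q: Q = ω₀L/R = 1.804e+04·0.0654/4720 = 0.2499.
Step 5 — 3dB bandwidth: Δω = ω₀/Q = 7.217e+04 rad/s; BW = Δω/(2π) = 1.149e+04 Hz.

(a) f₀ = 2871 Hz  (b) Q = 0.2499  (c) BW = 1.149e+04 Hz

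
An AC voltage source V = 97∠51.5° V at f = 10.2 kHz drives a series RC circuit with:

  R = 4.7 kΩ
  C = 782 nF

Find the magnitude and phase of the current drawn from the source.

Step 1 — Angular frequency: ω = 2π·f = 2π·1.02e+04 = 6.409e+04 rad/s.
Step 2 — Component impedances:
  R: Z = R = 4700 Ω
  C: Z = 1/(jωC) = -j/(ω·C) = 0 - j19.95 Ω
Step 3 — Series combination: Z_total = R + C = 4700 - j19.95 Ω = 4700∠-0.2° Ω.
Step 4 — Source phasor: V = 97∠51.5° V = 60.38 + j75.91 V.
Step 5 — Ohm's law: I = V / Z_total = (60.38 + j75.91) / (4700 - j19.95) = 0.01278 + j0.01621 A.
Step 6 — Convert to polar: |I| = 0.02064 A, ∠I = 51.7°.

I = 0.02064∠51.7° A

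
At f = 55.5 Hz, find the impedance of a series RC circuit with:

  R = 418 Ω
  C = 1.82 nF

Step 1 — Angular frequency: ω = 2π·f = 2π·55.5 = 348.7 rad/s.
Step 2 — Component impedances:
  R: Z = R = 418 Ω
  C: Z = 1/(jωC) = -j/(ω·C) = 0 - j1.576e+06 Ω
Step 3 — Series combination: Z_total = R + C = 418 - j1.576e+06 Ω = 1.576e+06∠-90.0° Ω.

Z = 418 - j1.576e+06 Ω = 1.576e+06∠-90.0° Ω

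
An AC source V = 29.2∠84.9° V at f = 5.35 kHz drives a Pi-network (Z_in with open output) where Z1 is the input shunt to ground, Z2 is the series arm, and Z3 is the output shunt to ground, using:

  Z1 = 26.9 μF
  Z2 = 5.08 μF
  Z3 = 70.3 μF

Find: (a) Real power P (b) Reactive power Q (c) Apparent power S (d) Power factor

Step 1 — Angular frequency: ω = 2π·f = 2π·5350 = 3.362e+04 rad/s.
Step 2 — Component impedances:
  Z1: Z = 1/(jωC) = -j/(ω·C) = 0 - j1.106 Ω
  Z2: Z = 1/(jωC) = -j/(ω·C) = 0 - j5.856 Ω
  Z3: Z = 1/(jωC) = -j/(ω·C) = 0 - j0.4232 Ω
Step 3 — With open output, the series arm Z2 and the output shunt Z3 appear in series to ground: Z2 + Z3 = 0 - j6.279 Ω.
Step 4 — Parallel with input shunt Z1: Z_in = Z1 || (Z2 + Z3) = 0 - j0.9403 Ω = 0.9403∠-90.0° Ω.
Step 5 — Source phasor: V = 29.2∠84.9° V = 2.596 + j29.08 V.
Step 6 — Current: I = V / Z = -30.93 + j2.761 A = 31.05∠174.9° A.
Step 7 — Complex power: S = V·I* = 0 - j906.8 VA.
Step 8 — Real power: P = Re(S) = 0 W.
Step 9 — Reactive power: Q = Im(S) = -906.8 VAR.
Step 10 — Apparent power: |S| = 906.8 VA.
Step 11 — Power factor: PF = P/|S| = 0 (leading).

(a) P = 0 W  (b) Q = -906.8 VAR  (c) S = 906.8 VA  (d) PF = 0 (leading)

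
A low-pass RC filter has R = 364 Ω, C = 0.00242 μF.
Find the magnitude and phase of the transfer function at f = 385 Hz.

Step 1 — Angular frequency: ω = 2π·385 = 2419 rad/s.
Step 2 — Transfer function: H(jω) = 1/(1 + jωRC).
Step 3 — Denominator: 1 + jωRC = 1 + j·2419·364·2.42e-09 = 1 + j0.002131.
Step 4 — H = 1 - j0.002131.
Step 5 — Magnitude: |H| = 1 (-0.0 dB); phase: φ = -0.1°.

|H| = 1 (-0.0 dB), φ = -0.1°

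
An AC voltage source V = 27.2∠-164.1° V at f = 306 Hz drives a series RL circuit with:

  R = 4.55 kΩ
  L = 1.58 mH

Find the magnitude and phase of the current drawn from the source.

Step 1 — Angular frequency: ω = 2π·f = 2π·306 = 1923 rad/s.
Step 2 — Component impedances:
  R: Z = R = 4550 Ω
  L: Z = jωL = j·1923·0.00158 = 0 + j3.038 Ω
Step 3 — Series combination: Z_total = R + L = 4550 + j3.038 Ω = 4550∠0.0° Ω.
Step 4 — Source phasor: V = 27.2∠-164.1° V = -26.16 - j7.452 V.
Step 5 — Ohm's law: I = V / Z_total = (-26.16 - j7.452) / (4550 + j3.038) = -0.00575 - j0.001634 A.
Step 6 — Convert to polar: |I| = 0.005978 A, ∠I = -164.1°.

I = 0.005978∠-164.1° A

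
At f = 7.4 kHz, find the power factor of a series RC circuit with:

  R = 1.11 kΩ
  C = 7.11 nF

Step 1 — Angular frequency: ω = 2π·f = 2π·7400 = 4.65e+04 rad/s.
Step 2 — Component impedances:
  R: Z = R = 1110 Ω
  C: Z = 1/(jωC) = -j/(ω·C) = 0 - j3025 Ω
Step 3 — Series combination: Z_total = R + C = 1110 - j3025 Ω = 3222∠-69.8° Ω.
Step 4 — Power factor: PF = cos(φ) = Re(Z)/|Z| = 1110/3222 = 0.3445.
Step 5 — Type: Im(Z) = -3025 ⇒ leading (phase φ = -69.8°).

PF = 0.3445 (leading, φ = -69.8°)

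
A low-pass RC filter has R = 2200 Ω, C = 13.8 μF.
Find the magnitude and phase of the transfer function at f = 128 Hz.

Step 1 — Angular frequency: ω = 2π·128 = 804.2 rad/s.
Step 2 — Transfer function: H(jω) = 1/(1 + jωRC).
Step 3 — Denominator: 1 + jωRC = 1 + j·804.2·2200·1.38e-05 = 1 + j24.42.
Step 4 — H = 0.001675 - j0.04089.
Step 5 — Magnitude: |H| = 0.04092 (-27.8 dB); phase: φ = -87.7°.

|H| = 0.04092 (-27.8 dB), φ = -87.7°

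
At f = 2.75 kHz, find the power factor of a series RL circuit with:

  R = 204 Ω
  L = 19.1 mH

Step 1 — Angular frequency: ω = 2π·f = 2π·2750 = 1.728e+04 rad/s.
Step 2 — Component impedances:
  R: Z = R = 204 Ω
  L: Z = jωL = j·1.728e+04·0.0191 = 0 + j330 Ω
Step 3 — Series combination: Z_total = R + L = 204 + j330 Ω = 388∠58.3° Ω.
Step 4 — Power factor: PF = cos(φ) = Re(Z)/|Z| = 204/388 = 0.5258.
Step 5 — Type: Im(Z) = 330 ⇒ lagging (phase φ = 58.3°).

PF = 0.5258 (lagging, φ = 58.3°)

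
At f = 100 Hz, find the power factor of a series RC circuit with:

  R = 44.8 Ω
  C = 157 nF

Step 1 — Angular frequency: ω = 2π·f = 2π·100 = 628.3 rad/s.
Step 2 — Component impedances:
  R: Z = R = 44.8 Ω
  C: Z = 1/(jωC) = -j/(ω·C) = 0 - j1.014e+04 Ω
Step 3 — Series combination: Z_total = R + C = 44.8 - j1.014e+04 Ω = 1.014e+04∠-89.7° Ω.
Step 4 — Power factor: PF = cos(φ) = Re(Z)/|Z| = 44.8/10137 = 0.004419.
Step 5 — Type: Im(Z) = -1.014e+04 ⇒ leading (phase φ = -89.7°).

PF = 0.004419 (leading, φ = -89.7°)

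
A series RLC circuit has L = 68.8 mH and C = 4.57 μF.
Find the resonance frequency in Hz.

Step 1 — Resonance condition Im(Z)=0 gives ω₀ = 1/√(LC).
Step 2 — ω₀ = 1/√(0.0688·4.57e-06) = 1783 rad/s.
Step 3 — f₀ = ω₀/(2π) = 283.8 Hz.

f₀ = 283.8 Hz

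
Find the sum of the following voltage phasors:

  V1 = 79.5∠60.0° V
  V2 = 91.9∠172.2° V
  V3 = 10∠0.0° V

Step 1 — Convert each phasor to rectangular form:
  V1 = 79.5·(cos(60.0°) + j·sin(60.0°)) = 39.75 + j68.85 V
  V2 = 91.9·(cos(172.2°) + j·sin(172.2°)) = -91.05 + j12.47 V
  V3 = 10·(cos(0.0°) + j·sin(0.0°)) = 10 V
Step 2 — Sum components: V_total = -41.3 + j81.32 V.
Step 3 — Convert to polar: |V_total| = 91.21 V, ∠V_total = 116.9°.

V_total = 91.21∠116.9° V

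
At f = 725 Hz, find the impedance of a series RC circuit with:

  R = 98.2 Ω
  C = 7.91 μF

Step 1 — Angular frequency: ω = 2π·f = 2π·725 = 4555 rad/s.
Step 2 — Component impedances:
  R: Z = R = 98.2 Ω
  C: Z = 1/(jωC) = -j/(ω·C) = 0 - j27.75 Ω
Step 3 — Series combination: Z_total = R + C = 98.2 - j27.75 Ω = 102∠-15.8° Ω.

Z = 98.2 - j27.75 Ω = 102∠-15.8° Ω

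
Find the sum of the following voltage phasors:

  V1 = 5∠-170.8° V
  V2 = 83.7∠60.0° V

Step 1 — Convert each phasor to rectangular form:
  V1 = 5·(cos(-170.8°) + j·sin(-170.8°)) = -4.936 - j0.7994 V
  V2 = 83.7·(cos(60.0°) + j·sin(60.0°)) = 41.85 + j72.49 V
Step 2 — Sum components: V_total = 36.91 + j71.69 V.
Step 3 — Convert to polar: |V_total| = 80.63 V, ∠V_total = 62.8°.

V_total = 80.63∠62.8° V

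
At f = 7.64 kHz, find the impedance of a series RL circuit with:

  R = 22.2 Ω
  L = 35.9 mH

Step 1 — Angular frequency: ω = 2π·f = 2π·7640 = 4.8e+04 rad/s.
Step 2 — Component impedances:
  R: Z = R = 22.2 Ω
  L: Z = jωL = j·4.8e+04·0.0359 = 0 + j1723 Ω
Step 3 — Series combination: Z_total = R + L = 22.2 + j1723 Ω = 1723∠89.3° Ω.

Z = 22.2 + j1723 Ω = 1723∠89.3° Ω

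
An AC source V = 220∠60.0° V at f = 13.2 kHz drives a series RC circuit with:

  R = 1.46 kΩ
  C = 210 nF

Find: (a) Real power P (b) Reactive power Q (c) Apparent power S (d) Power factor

Step 1 — Angular frequency: ω = 2π·f = 2π·1.32e+04 = 8.294e+04 rad/s.
Step 2 — Component impedances:
  R: Z = R = 1460 Ω
  C: Z = 1/(jωC) = -j/(ω·C) = 0 - j57.42 Ω
Step 3 — Series combination: Z_total = R + C = 1460 - j57.42 Ω = 1461∠-2.3° Ω.
Step 4 — Source phasor: V = 220∠60.0° V = 110 + j190.5 V.
Step 5 — Current: I = V / Z = 0.0701 + j0.1333 A = 0.1506∠62.3° A.
Step 6 — Complex power: S = V·I* = 33.1 - j1.302 VA.
Step 7 — Real power: P = Re(S) = 33.1 W.
Step 8 — Reactive power: Q = Im(S) = -1.302 VAR.
Step 9 — Apparent power: |S| = 33.13 VA.
Step 10 — Power factor: PF = P/|S| = 0.9992 (leading).

(a) P = 33.1 W  (b) Q = -1.302 VAR  (c) S = 33.13 VA  (d) PF = 0.9992 (leading)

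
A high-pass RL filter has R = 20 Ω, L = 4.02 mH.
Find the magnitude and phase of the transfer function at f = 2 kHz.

Step 1 — Angular frequency: ω = 2π·2000 = 1.257e+04 rad/s.
Step 2 — Transfer function: H(jω) = jωL/(R + jωL).
Step 3 — Numerator jωL = j·50.52; denominator R + jωL = 20 + j50.52.
Step 4 — H = 0.8645 + j0.3423.
Step 5 — Magnitude: |H| = 0.9298 (-0.6 dB); phase: φ = 21.6°.

|H| = 0.9298 (-0.6 dB), φ = 21.6°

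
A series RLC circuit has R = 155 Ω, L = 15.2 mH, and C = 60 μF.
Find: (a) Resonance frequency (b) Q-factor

Step 1 — Resonance condition Im(Z)=0 gives ω₀ = 1/√(LC).
Step 2 — ω₀ = 1/√(0.0152·6e-05) = 1047 rad/s.
Step 3 — f₀ = ω₀/(2π) = 166.7 Hz.
Step 4 — Series Q: Q = ω₀L/R = 1047·0.0152/155 = 0.1027.

(a) f₀ = 166.7 Hz  (b) Q = 0.1027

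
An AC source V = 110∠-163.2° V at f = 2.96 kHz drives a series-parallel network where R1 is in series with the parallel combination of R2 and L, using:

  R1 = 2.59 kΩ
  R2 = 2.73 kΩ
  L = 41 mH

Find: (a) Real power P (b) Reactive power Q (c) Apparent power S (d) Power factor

Step 1 — Angular frequency: ω = 2π·f = 2π·2960 = 1.86e+04 rad/s.
Step 2 — Component impedances:
  R1: Z = R = 2590 Ω
  R2: Z = R = 2730 Ω
  L: Z = jωL = j·1.86e+04·0.041 = 0 + j762.5 Ω
Step 3 — Parallel branch: R2 || L = 1/(1/R2 + 1/L) = 197.6 + j707.3 Ω.
Step 4 — Series with R1: Z_total = R1 + (R2 || L) = 2788 + j707.3 Ω = 2876∠14.2° Ω.
Step 5 — Source phasor: V = 110∠-163.2° V = -105.3 - j31.79 V.
Step 6 — Current: I = V / Z = -0.03821 - j0.00171 A = 0.03825∠-177.4° A.
Step 7 — Complex power: S = V·I* = 4.078 + j1.035 VA.
Step 8 — Real power: P = Re(S) = 4.078 W.
Step 9 — Reactive power: Q = Im(S) = 1.035 VAR.
Step 10 — Apparent power: |S| = 4.207 VA.
Step 11 — Power factor: PF = P/|S| = 0.9693 (lagging).

(a) P = 4.078 W  (b) Q = 1.035 VAR  (c) S = 4.207 VA  (d) PF = 0.9693 (lagging)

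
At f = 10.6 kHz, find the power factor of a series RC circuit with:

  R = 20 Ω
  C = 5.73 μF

Step 1 — Angular frequency: ω = 2π·f = 2π·1.06e+04 = 6.66e+04 rad/s.
Step 2 — Component impedances:
  R: Z = R = 20 Ω
  C: Z = 1/(jωC) = -j/(ω·C) = 0 - j2.62 Ω
Step 3 — Series combination: Z_total = R + C = 20 - j2.62 Ω = 20.17∠-7.5° Ω.
Step 4 — Power factor: PF = cos(φ) = Re(Z)/|Z| = 20/20.171 = 0.9915.
Step 5 — Type: Im(Z) = -2.62 ⇒ leading (phase φ = -7.5°).

PF = 0.9915 (leading, φ = -7.5°)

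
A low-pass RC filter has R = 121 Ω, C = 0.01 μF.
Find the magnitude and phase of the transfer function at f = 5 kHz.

Step 1 — Angular frequency: ω = 2π·5000 = 3.142e+04 rad/s.
Step 2 — Transfer function: H(jω) = 1/(1 + jωRC).
Step 3 — Denominator: 1 + jωRC = 1 + j·3.142e+04·121·1e-08 = 1 + j0.03801.
Step 4 — H = 0.9986 - j0.03796.
Step 5 — Magnitude: |H| = 0.9993 (-0.0 dB); phase: φ = -2.2°.

|H| = 0.9993 (-0.0 dB), φ = -2.2°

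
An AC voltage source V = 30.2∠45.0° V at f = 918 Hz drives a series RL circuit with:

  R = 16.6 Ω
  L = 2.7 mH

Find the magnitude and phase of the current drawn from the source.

Step 1 — Angular frequency: ω = 2π·f = 2π·918 = 5768 rad/s.
Step 2 — Component impedances:
  R: Z = R = 16.6 Ω
  L: Z = jωL = j·5768·0.0027 = 0 + j15.57 Ω
Step 3 — Series combination: Z_total = R + L = 16.6 + j15.57 Ω = 22.76∠43.2° Ω.
Step 4 — Source phasor: V = 30.2∠45.0° V = 21.35 + j21.35 V.
Step 5 — Ohm's law: I = V / Z_total = (21.35 + j21.35) / (16.6 + j15.57) = 1.326 + j0.04231 A.
Step 6 — Convert to polar: |I| = 1.327 A, ∠I = 1.8°.

I = 1.327∠1.8° A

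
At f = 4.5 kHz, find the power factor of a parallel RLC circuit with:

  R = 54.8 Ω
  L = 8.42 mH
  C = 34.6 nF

Step 1 — Angular frequency: ω = 2π·f = 2π·4500 = 2.827e+04 rad/s.
Step 2 — Component impedances:
  R: Z = R = 54.8 Ω
  L: Z = jωL = j·2.827e+04·0.00842 = 0 + j238.1 Ω
  C: Z = 1/(jωC) = -j/(ω·C) = 0 - j1022 Ω
Step 3 — Parallel combination: 1/Z_total = 1/R + 1/L + 1/C; Z_total = 53.14 + j9.384 Ω = 53.97∠10.0° Ω.
Step 4 — Power factor: PF = cos(φ) = Re(Z)/|Z| = 53.143/53.965 = 0.9848.
Step 5 — Type: Im(Z) = 9.384 ⇒ lagging (phase φ = 10.0°).

PF = 0.9848 (lagging, φ = 10.0°)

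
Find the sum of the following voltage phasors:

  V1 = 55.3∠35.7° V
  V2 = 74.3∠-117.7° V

Step 1 — Convert each phasor to rectangular form:
  V1 = 55.3·(cos(35.7°) + j·sin(35.7°)) = 44.91 + j32.27 V
  V2 = 74.3·(cos(-117.7°) + j·sin(-117.7°)) = -34.54 - j65.78 V
Step 2 — Sum components: V_total = 10.37 - j33.51 V.
Step 3 — Convert to polar: |V_total| = 35.08 V, ∠V_total = -72.8°.

V_total = 35.08∠-72.8° V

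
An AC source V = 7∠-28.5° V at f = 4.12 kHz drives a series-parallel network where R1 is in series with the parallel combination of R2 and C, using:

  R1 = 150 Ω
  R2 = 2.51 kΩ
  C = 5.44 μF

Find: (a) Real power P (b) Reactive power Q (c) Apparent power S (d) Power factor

Step 1 — Angular frequency: ω = 2π·f = 2π·4120 = 2.589e+04 rad/s.
Step 2 — Component impedances:
  R1: Z = R = 150 Ω
  R2: Z = R = 2510 Ω
  C: Z = 1/(jωC) = -j/(ω·C) = 0 - j7.101 Ω
Step 3 — Parallel branch: R2 || C = 1/(1/R2 + 1/C) = 0.02009 - j7.101 Ω.
Step 4 — Series with R1: Z_total = R1 + (R2 || C) = 150 - j7.101 Ω = 150.2∠-2.7° Ω.
Step 5 — Source phasor: V = 7∠-28.5° V = 6.152 - j3.34 V.
Step 6 — Current: I = V / Z = 0.04197 - j0.02028 A = 0.04661∠-25.8° A.
Step 7 — Complex power: S = V·I* = 0.3259 - j0.01543 VA.
Step 8 — Real power: P = Re(S) = 0.3259 W.
Step 9 — Reactive power: Q = Im(S) = -0.01543 VAR.
Step 10 — Apparent power: |S| = 0.3263 VA.
Step 11 — Power factor: PF = P/|S| = 0.9989 (leading).

(a) P = 0.3259 W  (b) Q = -0.01543 VAR  (c) S = 0.3263 VA  (d) PF = 0.9989 (leading)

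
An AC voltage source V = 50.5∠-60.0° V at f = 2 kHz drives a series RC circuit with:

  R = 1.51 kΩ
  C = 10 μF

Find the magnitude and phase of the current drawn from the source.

Step 1 — Angular frequency: ω = 2π·f = 2π·2000 = 1.257e+04 rad/s.
Step 2 — Component impedances:
  R: Z = R = 1510 Ω
  C: Z = 1/(jωC) = -j/(ω·C) = 0 - j7.958 Ω
Step 3 — Series combination: Z_total = R + C = 1510 - j7.958 Ω = 1510∠-0.3° Ω.
Step 4 — Source phasor: V = 50.5∠-60.0° V = 25.25 - j43.73 V.
Step 5 — Ohm's law: I = V / Z_total = (25.25 - j43.73) / (1510 - j7.958) = 0.01687 - j0.02887 A.
Step 6 — Convert to polar: |I| = 0.03344 A, ∠I = -59.7°.

I = 0.03344∠-59.7° A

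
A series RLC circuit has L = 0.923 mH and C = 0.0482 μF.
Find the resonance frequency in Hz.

Step 1 — Resonance condition Im(Z)=0 gives ω₀ = 1/√(LC).
Step 2 — ω₀ = 1/√(0.000923·4.82e-08) = 1.499e+05 rad/s.
Step 3 — f₀ = ω₀/(2π) = 2.386e+04 Hz.

f₀ = 2.386e+04 Hz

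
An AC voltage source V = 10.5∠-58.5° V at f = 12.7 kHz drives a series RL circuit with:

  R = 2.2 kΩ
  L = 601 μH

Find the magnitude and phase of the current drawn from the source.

Step 1 — Angular frequency: ω = 2π·f = 2π·1.27e+04 = 7.98e+04 rad/s.
Step 2 — Component impedances:
  R: Z = R = 2200 Ω
  L: Z = jωL = j·7.98e+04·0.000601 = 0 + j47.96 Ω
Step 3 — Series combination: Z_total = R + L = 2200 + j47.96 Ω = 2201∠1.2° Ω.
Step 4 — Source phasor: V = 10.5∠-58.5° V = 5.486 - j8.953 V.
Step 5 — Ohm's law: I = V / Z_total = (5.486 - j8.953) / (2200 + j47.96) = 0.002404 - j0.004122 A.
Step 6 — Convert to polar: |I| = 0.004772 A, ∠I = -59.7°.

I = 0.004772∠-59.7° A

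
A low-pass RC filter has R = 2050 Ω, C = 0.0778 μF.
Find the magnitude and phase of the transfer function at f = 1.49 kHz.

Step 1 — Angular frequency: ω = 2π·1490 = 9362 rad/s.
Step 2 — Transfer function: H(jω) = 1/(1 + jωRC).
Step 3 — Denominator: 1 + jωRC = 1 + j·9362·2050·7.78e-08 = 1 + j1.493.
Step 4 — H = 0.3096 - j0.4623.
Step 5 — Magnitude: |H| = 0.5565 (-5.1 dB); phase: φ = -56.2°.

|H| = 0.5565 (-5.1 dB), φ = -56.2°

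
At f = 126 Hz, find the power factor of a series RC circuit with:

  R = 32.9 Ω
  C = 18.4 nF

Step 1 — Angular frequency: ω = 2π·f = 2π·126 = 791.7 rad/s.
Step 2 — Component impedances:
  R: Z = R = 32.9 Ω
  C: Z = 1/(jωC) = -j/(ω·C) = 0 - j6.865e+04 Ω
Step 3 — Series combination: Z_total = R + C = 32.9 - j6.865e+04 Ω = 6.865e+04∠-90.0° Ω.
Step 4 — Power factor: PF = cos(φ) = Re(Z)/|Z| = 32.9/68648.6 = 0.0004793.
Step 5 — Type: Im(Z) = -6.865e+04 ⇒ leading (phase φ = -90.0°).

PF = 0.0004793 (leading, φ = -90.0°)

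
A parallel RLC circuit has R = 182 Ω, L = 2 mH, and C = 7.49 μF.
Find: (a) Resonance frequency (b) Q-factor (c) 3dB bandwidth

Step 1 — Resonance: ω₀ = 1/√(LC) = 1/√(0.002·7.49e-06) = 8170 rad/s.
Step 2 — f₀ = ω₀/(2π) = 1300 Hz.
Step 3 — Parallel Q: Q = R/(ω₀L) = 182/(8170·0.002) = 11.14.
Step 4 — Bandwidth: Δω = ω₀/Q = 733.6 rad/s; BW = Δω/(2π) = 116.8 Hz.

(a) f₀ = 1300 Hz  (b) Q = 11.14  (c) BW = 116.8 Hz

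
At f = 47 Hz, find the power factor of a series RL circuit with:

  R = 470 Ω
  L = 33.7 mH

Step 1 — Angular frequency: ω = 2π·f = 2π·47 = 295.3 rad/s.
Step 2 — Component impedances:
  R: Z = R = 470 Ω
  L: Z = jωL = j·295.3·0.0337 = 0 + j9.952 Ω
Step 3 — Series combination: Z_total = R + L = 470 + j9.952 Ω = 470.1∠1.2° Ω.
Step 4 — Power factor: PF = cos(φ) = Re(Z)/|Z| = 470/470.1 = 0.9998.
Step 5 — Type: Im(Z) = 9.952 ⇒ lagging (phase φ = 1.2°).

PF = 0.9998 (lagging, φ = 1.2°)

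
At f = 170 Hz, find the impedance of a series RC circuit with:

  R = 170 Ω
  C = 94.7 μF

Step 1 — Angular frequency: ω = 2π·f = 2π·170 = 1068 rad/s.
Step 2 — Component impedances:
  R: Z = R = 170 Ω
  C: Z = 1/(jωC) = -j/(ω·C) = 0 - j9.886 Ω
Step 3 — Series combination: Z_total = R + C = 170 - j9.886 Ω = 170.3∠-3.3° Ω.

Z = 170 - j9.886 Ω = 170.3∠-3.3° Ω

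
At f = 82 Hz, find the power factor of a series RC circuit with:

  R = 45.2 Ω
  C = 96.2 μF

Step 1 — Angular frequency: ω = 2π·f = 2π·82 = 515.2 rad/s.
Step 2 — Component impedances:
  R: Z = R = 45.2 Ω
  C: Z = 1/(jωC) = -j/(ω·C) = 0 - j20.18 Ω
Step 3 — Series combination: Z_total = R + C = 45.2 - j20.18 Ω = 49.5∠-24.1° Ω.
Step 4 — Power factor: PF = cos(φ) = Re(Z)/|Z| = 45.2/49.4985 = 0.9132.
Step 5 — Type: Im(Z) = -20.18 ⇒ leading (phase φ = -24.1°).

PF = 0.9132 (leading, φ = -24.1°)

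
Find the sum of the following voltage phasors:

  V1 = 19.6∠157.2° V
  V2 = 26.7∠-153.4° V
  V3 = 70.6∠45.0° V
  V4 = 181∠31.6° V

Step 1 — Convert each phasor to rectangular form:
  V1 = 19.6·(cos(157.2°) + j·sin(157.2°)) = -18.07 + j7.595 V
  V2 = 26.7·(cos(-153.4°) + j·sin(-153.4°)) = -23.87 - j11.96 V
  V3 = 70.6·(cos(45.0°) + j·sin(45.0°)) = 49.92 + j49.92 V
  V4 = 181·(cos(31.6°) + j·sin(31.6°)) = 154.2 + j94.84 V
Step 2 — Sum components: V_total = 162.1 + j140.4 V.
Step 3 — Convert to polar: |V_total| = 214.5 V, ∠V_total = 40.9°.

V_total = 214.5∠40.9° V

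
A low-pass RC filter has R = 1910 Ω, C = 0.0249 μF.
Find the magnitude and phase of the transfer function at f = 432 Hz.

Step 1 — Angular frequency: ω = 2π·432 = 2714 rad/s.
Step 2 — Transfer function: H(jω) = 1/(1 + jωRC).
Step 3 — Denominator: 1 + jωRC = 1 + j·2714·1910·2.49e-08 = 1 + j0.1291.
Step 4 — H = 0.9836 - j0.127.
Step 5 — Magnitude: |H| = 0.9918 (-0.1 dB); phase: φ = -7.4°.

|H| = 0.9918 (-0.1 dB), φ = -7.4°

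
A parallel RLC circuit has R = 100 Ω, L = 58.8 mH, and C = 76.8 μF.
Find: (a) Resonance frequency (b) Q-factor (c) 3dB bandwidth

Step 1 — Resonance: ω₀ = 1/√(LC) = 1/√(0.0588·7.68e-05) = 470.6 rad/s.
Step 2 — f₀ = ω₀/(2π) = 74.89 Hz.
Step 3 — Parallel Q: Q = R/(ω₀L) = 100/(470.6·0.0588) = 3.614.
Step 4 — Bandwidth: Δω = ω₀/Q = 130.2 rad/s; BW = Δω/(2π) = 20.72 Hz.

(a) f₀ = 74.89 Hz  (b) Q = 3.614  (c) BW = 20.72 Hz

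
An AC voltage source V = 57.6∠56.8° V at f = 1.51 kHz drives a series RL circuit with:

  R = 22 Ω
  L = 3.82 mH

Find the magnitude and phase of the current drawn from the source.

Step 1 — Angular frequency: ω = 2π·f = 2π·1510 = 9488 rad/s.
Step 2 — Component impedances:
  R: Z = R = 22 Ω
  L: Z = jωL = j·9488·0.00382 = 0 + j36.24 Ω
Step 3 — Series combination: Z_total = R + L = 22 + j36.24 Ω = 42.4∠58.7° Ω.
Step 4 — Source phasor: V = 57.6∠56.8° V = 31.54 + j48.2 V.
Step 5 — Ohm's law: I = V / Z_total = (31.54 + j48.2) / (22 + j36.24) = 1.358 - j0.04603 A.
Step 6 — Convert to polar: |I| = 1.359 A, ∠I = -1.9°.

I = 1.359∠-1.9° A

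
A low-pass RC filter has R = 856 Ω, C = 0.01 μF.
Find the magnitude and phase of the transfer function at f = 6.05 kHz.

Step 1 — Angular frequency: ω = 2π·6050 = 3.801e+04 rad/s.
Step 2 — Transfer function: H(jω) = 1/(1 + jωRC).
Step 3 — Denominator: 1 + jωRC = 1 + j·3.801e+04·856·1e-08 = 1 + j0.3254.
Step 4 — H = 0.9043 - j0.2942.
Step 5 — Magnitude: |H| = 0.9509 (-0.4 dB); phase: φ = -18.0°.

|H| = 0.9509 (-0.4 dB), φ = -18.0°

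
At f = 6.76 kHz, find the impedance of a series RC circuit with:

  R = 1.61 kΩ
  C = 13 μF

Step 1 — Angular frequency: ω = 2π·f = 2π·6760 = 4.247e+04 rad/s.
Step 2 — Component impedances:
  R: Z = R = 1610 Ω
  C: Z = 1/(jωC) = -j/(ω·C) = 0 - j1.811 Ω
Step 3 — Series combination: Z_total = R + C = 1610 - j1.811 Ω = 1610∠-0.1° Ω.

Z = 1610 - j1.811 Ω = 1610∠-0.1° Ω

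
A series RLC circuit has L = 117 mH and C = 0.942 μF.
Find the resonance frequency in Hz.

Step 1 — Resonance condition Im(Z)=0 gives ω₀ = 1/√(LC).
Step 2 — ω₀ = 1/√(0.117·9.42e-07) = 3012 rad/s.
Step 3 — f₀ = ω₀/(2π) = 479.4 Hz.

f₀ = 479.4 Hz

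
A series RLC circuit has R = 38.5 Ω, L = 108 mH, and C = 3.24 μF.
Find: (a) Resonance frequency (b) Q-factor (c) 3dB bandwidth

Step 1 — Resonance condition Im(Z)=0 gives ω₀ = 1/√(LC).
Step 2 — ω₀ = 1/√(0.108·3.24e-06) = 1691 rad/s.
Step 3 — f₀ = ω₀/(2π) = 269.1 Hz.
Step 4 — Series Q: Q = ω₀L/R = 1691·0.108/38.5 = 4.742.
Step 5 — 3dB bandwidth: Δω = ω₀/Q = 356.5 rad/s; BW = Δω/(2π) = 56.74 Hz.

(a) f₀ = 269.1 Hz  (b) Q = 4.742  (c) BW = 56.74 Hz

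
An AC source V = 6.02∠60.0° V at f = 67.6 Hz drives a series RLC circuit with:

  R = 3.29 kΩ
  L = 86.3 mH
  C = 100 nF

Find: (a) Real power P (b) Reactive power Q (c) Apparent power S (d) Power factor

Step 1 — Angular frequency: ω = 2π·f = 2π·67.6 = 424.7 rad/s.
Step 2 — Component impedances:
  R: Z = R = 3290 Ω
  L: Z = jωL = j·424.7·0.0863 = 0 + j36.66 Ω
  C: Z = 1/(jωC) = -j/(ω·C) = 0 - j2.354e+04 Ω
Step 3 — Series combination: Z_total = R + L + C = 3290 - j2.351e+04 Ω = 2.374e+04∠-82.0° Ω.
Step 4 — Source phasor: V = 6.02∠60.0° V = 3.01 + j5.213 V.
Step 5 — Current: I = V / Z = -0.0001999 + j0.000156 A = 0.0002536∠142.0° A.
Step 6 — Complex power: S = V·I* = 0.0002116 - j0.001512 VA.
Step 7 — Real power: P = Re(S) = 0.0002116 W.
Step 8 — Reactive power: Q = Im(S) = -0.001512 VAR.
Step 9 — Apparent power: |S| = 0.001527 VA.
Step 10 — Power factor: PF = P/|S| = 0.1386 (leading).

(a) P = 0.0002116 W  (b) Q = -0.001512 VAR  (c) S = 0.001527 VA  (d) PF = 0.1386 (leading)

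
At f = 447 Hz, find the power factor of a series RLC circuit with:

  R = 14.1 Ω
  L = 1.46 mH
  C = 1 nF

Step 1 — Angular frequency: ω = 2π·f = 2π·447 = 2809 rad/s.
Step 2 — Component impedances:
  R: Z = R = 14.1 Ω
  L: Z = jωL = j·2809·0.00146 = 0 + j4.101 Ω
  C: Z = 1/(jωC) = -j/(ω·C) = 0 - j3.561e+05 Ω
Step 3 — Series combination: Z_total = R + L + C = 14.1 - j3.56e+05 Ω = 3.56e+05∠-90.0° Ω.
Step 4 — Power factor: PF = cos(φ) = Re(Z)/|Z| = 14.1/3.5605e+05 = 3.96e-05.
Step 5 — Type: Im(Z) = -3.56e+05 ⇒ leading (phase φ = -90.0°).

PF = 3.96e-05 (leading, φ = -90.0°)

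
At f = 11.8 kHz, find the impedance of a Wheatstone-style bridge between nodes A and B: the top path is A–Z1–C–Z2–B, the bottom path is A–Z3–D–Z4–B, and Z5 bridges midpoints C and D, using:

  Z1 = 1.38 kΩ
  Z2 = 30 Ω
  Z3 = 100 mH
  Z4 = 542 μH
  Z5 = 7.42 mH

Step 1 — Angular frequency: ω = 2π·f = 2π·1.18e+04 = 7.414e+04 rad/s.
Step 2 — Component impedances:
  Z1: Z = R = 1380 Ω
  Z2: Z = R = 30 Ω
  Z3: Z = jωL = j·7.414e+04·0.1 = 0 + j7414 Ω
  Z4: Z = jωL = j·7.414e+04·0.000542 = 0 + j40.18 Ω
  Z5: Z = jωL = j·7.414e+04·0.00742 = 0 + j550.1 Ω
Step 3 — Bridge requires nodal analysis (the Z5 bridge couples midpoints C and D, so the two paths cannot be reduced to a simple series/parallel combination). Setting node B to ground and injecting 1 A at node A, the 3-node admittance system at A, C, D solves to V_A = Z_AB = 1361 + j258.2 Ω = 1385∠10.7° Ω.

Z = 1361 + j258.2 Ω = 1385∠10.7° Ω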